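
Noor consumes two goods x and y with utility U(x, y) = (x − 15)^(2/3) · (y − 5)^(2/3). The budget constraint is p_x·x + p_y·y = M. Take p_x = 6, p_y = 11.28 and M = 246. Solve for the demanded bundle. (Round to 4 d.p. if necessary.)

MRS = (y−5)/(x−15). Tangency with p_x/p_y gives y−5 = (p_x/p_y)·(x−15).
Substituting into the budget: x* = 15 + 0.5·(M − 15·p_x − 5·p_y)/p_x, and y* = 5 + 0.5·(…)/p_y.
Discretionary income = 246 − 15·6 − 5·11.28 = 99.6; x* = 15 + 0.5·99.6/6 = 23.3; y* = 5 + 0.5·99.6/11.28 = 9.4149.

x* = 23.3, y* = 9.4149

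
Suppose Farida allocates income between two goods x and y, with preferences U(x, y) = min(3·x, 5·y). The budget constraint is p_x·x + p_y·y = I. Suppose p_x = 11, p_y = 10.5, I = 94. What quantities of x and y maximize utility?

With perfect complements, no substitution: consume in ratio x:y = 5:3.
Budget: p_x·x + p_y·(3/5)·x = I, so (5·p_x + 3·p_y)·x = 5·I.
Demand: x*(p_x,p_y,I) = 5·I/(5·p_x + 3·p_y), y* = 3·I/(5·p_x + 3·p_y).
Here 5·11 + 3·10.5 = 86.5, giving x* = 5.4335 and y* = 3.2601.

x* = 5.4335, y* = 3.2601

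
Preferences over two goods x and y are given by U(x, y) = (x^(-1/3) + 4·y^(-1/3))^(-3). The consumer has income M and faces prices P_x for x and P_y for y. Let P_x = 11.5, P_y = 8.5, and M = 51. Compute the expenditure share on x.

share on x = 0.276

MU_x ∝ x^(-4/3), MU_y ∝ 4·y^(-4/3), so MRS = (1/4)·(y/x)^(4/3) = P_x/P_y.
Hence y/x = (4·P_x/P_y)^(1/(4/3)), i.e. raised to the 0.75 power.
Substitute y = (y/x)·x into the budget: x* = M/(P_x + P_y·(y/x)).
Numerically y/x = 3.548168, so x* = 51/(11.5 + 8.5·3.548168) = 1.2242 and y* = 3.548168·1.2242 = 4.3437.
Expenditure on x: 11.5·1.2242 = 14.0784; share = 0.276.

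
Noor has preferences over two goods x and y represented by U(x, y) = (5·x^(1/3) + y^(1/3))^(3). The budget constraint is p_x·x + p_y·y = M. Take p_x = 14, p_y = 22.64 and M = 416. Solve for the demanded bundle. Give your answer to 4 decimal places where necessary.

MU_x ∝ 5·x^(-2/3), MU_y ∝ y^(-2/3), so MRS = 5·(y/x)^(2/3) = p_x/p_y.
Solve for the ratio: y/x = [(1/5)·p_x/p_y]^(1.5).
With the ratio pinned down, the budget gives x* = M/(p_x + p_y·(y/x)) and y* = (y/x)·x*.
Numerically y/x = 0.043493, so x* = 416/(14 + 22.64·0.043493) = 27.7617 and y* = 0.043493·27.7617 = 1.2074.

x* = 27.7617, y* = 1.2074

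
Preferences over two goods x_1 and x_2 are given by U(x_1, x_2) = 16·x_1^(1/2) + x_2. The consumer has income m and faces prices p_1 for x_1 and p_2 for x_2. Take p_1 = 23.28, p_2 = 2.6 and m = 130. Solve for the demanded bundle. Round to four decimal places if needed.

Set MRS = p_1/p_2: 8·x_1^(−1/2) = p_1/p_2.
Thus x_1* = (8·p_2/p_1)² — independent of m — with the rest of income spent on x_2.
Plugging in: x_1* = (8·2.6/23.28)² = 0.7983, x_2* = 42.8522.

x_1* = 0.7983, x_2* = 42.8522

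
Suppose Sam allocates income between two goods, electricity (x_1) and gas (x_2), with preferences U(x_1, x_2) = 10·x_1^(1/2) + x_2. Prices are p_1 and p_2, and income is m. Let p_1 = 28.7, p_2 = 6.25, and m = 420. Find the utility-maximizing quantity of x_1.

x_1* = 1.1856

Thus x_1* = (5·p_2/p_1)² — independent of m — with the rest of income spent on x_2.
Plugging in: x_1* = (5·6.25/28.7)² = 1.1856.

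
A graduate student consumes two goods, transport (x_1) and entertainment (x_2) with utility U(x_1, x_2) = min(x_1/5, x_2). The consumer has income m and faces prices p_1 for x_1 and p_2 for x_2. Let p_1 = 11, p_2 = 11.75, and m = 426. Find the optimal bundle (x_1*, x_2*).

With perfect complements, no substitution: consume in ratio x_1:x_2 = 5:1.
Budget: p_1·x_1 + p_2·(1/5)·x_1 = m, so (5·p_1 + p_2)·x_1 = 5·m.
Demand: x_1*(p_1,p_2,m) = 5·m/(5·p_1 + p_2), x_2* = m/(5·p_1 + p_2).
Here 5·11 + 11.75 = 66.75, giving x_1* = 31.9101 and x_2* = 6.382.

x_1* = 31.9101, x_2* = 6.382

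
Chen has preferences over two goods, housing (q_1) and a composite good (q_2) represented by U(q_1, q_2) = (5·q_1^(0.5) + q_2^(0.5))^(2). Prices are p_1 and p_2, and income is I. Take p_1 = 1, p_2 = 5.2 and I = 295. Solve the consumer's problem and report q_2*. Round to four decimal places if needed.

MRS = MU_q_1/MU_q_2 = 5·(q_2/q_1)^(0.5). Set equal to p_1/p_2.
Solve for the ratio: q_2/q_1 = [(1/5)·p_1/p_2]^(2).
With the ratio pinned down, the budget gives q_1* = I/(p_1 + p_2·(q_2/q_1)) and q_2* = (q_2/q_1)·q_1*.
Numerically q_2/q_1 = 0.001479, so q_1* = 295/(1 + 5.2·0.001479) = 292.7481 and q_2* = 0.001479·292.7481 = 0.4331.

q_2* = 0.4331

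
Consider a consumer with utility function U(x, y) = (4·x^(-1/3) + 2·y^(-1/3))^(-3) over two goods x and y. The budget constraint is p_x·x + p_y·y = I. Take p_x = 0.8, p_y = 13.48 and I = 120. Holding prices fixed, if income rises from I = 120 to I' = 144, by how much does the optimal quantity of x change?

Numerically y/x = 0.071495, so x* = 120/(0.8 + 13.48·0.071495) = 68.0366.
At I' = 144: x* = 81.6439. Change: 81.6439 − 68.0366 = 13.6073.

Δx* = 13.6073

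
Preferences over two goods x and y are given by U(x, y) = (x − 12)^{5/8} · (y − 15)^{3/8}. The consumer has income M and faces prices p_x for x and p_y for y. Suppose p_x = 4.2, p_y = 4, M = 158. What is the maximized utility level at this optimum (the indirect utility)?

MRS = (5/3)·(y−15)/(x−12). Tangency with p_x/p_y gives y−15 = (3/5)·(p_x/p_y)·(x−12).
After buying the subsistence bundle (12, 15), a share 0.625 of the remaining income goes to x: x* = 12 + 0.625·(M − 12p_x − 15p_y)/p_x.
Discretionary income = 158 − 12·4.2 − 15·4 = 47.6; x* = 12 + 0.625·47.6/4.2 = 19.0833; y* = 15 + 0.375·47.6/4 = 19.4625.
Utility at the optimum: U(19.0833, 19.4625) = 5.9565.

V = 5.9565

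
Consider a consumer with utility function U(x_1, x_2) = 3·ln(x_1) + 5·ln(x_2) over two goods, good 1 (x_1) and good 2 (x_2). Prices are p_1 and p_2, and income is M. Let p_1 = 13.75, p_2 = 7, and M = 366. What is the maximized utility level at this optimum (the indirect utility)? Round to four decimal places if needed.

V = 24.3359

At p_1=13.75, p_2=7, M=366: x_1* = 0.375·366/13.75 = 9.9818, x_2* = 32.6786.
Utility at the optimum: U(9.9818, 32.6786) = 24.3359.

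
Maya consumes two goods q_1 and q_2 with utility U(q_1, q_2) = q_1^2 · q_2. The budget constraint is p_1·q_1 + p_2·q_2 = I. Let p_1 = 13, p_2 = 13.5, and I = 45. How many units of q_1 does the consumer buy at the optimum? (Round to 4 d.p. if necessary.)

Tangency: MRS = 2·q_2/q_1 = p_1/p_2.
Rearranging, p_2·q_2 = (1/2)·p_1·q_1. Substituting into the budget gives p_1·q_1·(1 + (1/2)) = I.
Demand: q_1*(p_1,p_2,I) = 2/3·I/p_1 and q_2* = 1/3·I/p_2.
At p_1=13, p_2=13.5, I=45: q_1* = 2/3·45/13 = 2.3077.

q_1* = 2.3077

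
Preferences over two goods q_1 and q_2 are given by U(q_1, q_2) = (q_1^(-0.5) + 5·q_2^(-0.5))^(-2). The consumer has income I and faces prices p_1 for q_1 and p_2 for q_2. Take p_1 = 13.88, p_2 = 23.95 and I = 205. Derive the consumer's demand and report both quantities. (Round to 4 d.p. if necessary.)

q_1* = 3.2769, q_2* = 6.6604

Substitute q_2 = (q_2/q_1)·q_1 into the budget: q_1* = I/(p_1 + p_2·(q_2/q_1)).
Numerically q_2/q_1 = 2.032525, so q_1* = 205/(13.88 + 23.95·2.032525) = 3.2769 and q_2* = 2.032525·3.2769 = 6.6604.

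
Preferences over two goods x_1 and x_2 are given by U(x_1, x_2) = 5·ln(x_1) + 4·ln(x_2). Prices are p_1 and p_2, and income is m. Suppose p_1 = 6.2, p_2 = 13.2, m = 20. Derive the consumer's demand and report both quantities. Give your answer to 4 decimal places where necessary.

Tangency: MRS = (5/4)·x_2/x_1 = p_1/p_2.
Rearranging, p_2·x_2 = (4/5)·p_1·x_1. Substituting into the budget gives p_1·x_1·(1 + (4/5)) = m.
Demand: x_1*(p_1,p_2,m) = 5/9·m/p_1 and x_2* = 4/9·m/p_2.
At p_1=6.2, p_2=13.2, m=20: x_1* = 5/9·20/6.2 = 1.7921, x_2* = 0.6734.

x_1* = 1.7921, x_2* = 0.6734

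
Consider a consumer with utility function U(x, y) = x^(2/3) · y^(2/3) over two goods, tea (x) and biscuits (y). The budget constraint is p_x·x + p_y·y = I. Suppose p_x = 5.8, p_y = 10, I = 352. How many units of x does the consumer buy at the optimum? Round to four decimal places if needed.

x* = 30.3448

Demand: x*(p_x,p_y,I) = 0.5·I/p_x and y* = 0.5·I/p_y.
At p_x=5.8, p_y=10, I=352: x* = 0.5·352/5.8 = 30.3448.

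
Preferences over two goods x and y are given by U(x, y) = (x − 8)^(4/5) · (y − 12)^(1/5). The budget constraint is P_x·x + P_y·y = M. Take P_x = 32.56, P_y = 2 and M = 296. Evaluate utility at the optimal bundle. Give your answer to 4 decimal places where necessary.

MRS = 4·(y−12)/(x−8). Tangency with P_x/P_y gives y−12 = (1/4)·(P_x/P_y)·(x−8).
Substituting into the budget: x* = 8 + 0.8·(M − 8·P_x − 12·P_y)/P_x, and y* = 12 + 0.2·(…)/P_y.
Discretionary income = 296 − 8·32.56 − 12·2 = 11.52; x* = 8 + 0.8·11.52/32.56 = 8.283; y* = 12 + 0.2·11.52/2 = 13.152.
Utility at the optimum: U(8.283, 13.152) = 0.3748.

V = 0.3748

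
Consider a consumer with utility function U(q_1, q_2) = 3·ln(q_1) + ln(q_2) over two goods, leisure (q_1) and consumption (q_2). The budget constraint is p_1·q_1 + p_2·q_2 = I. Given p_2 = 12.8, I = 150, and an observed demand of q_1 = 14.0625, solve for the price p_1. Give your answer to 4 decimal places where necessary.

p_1 = 8

Tangency: MRS = 3·q_2/q_1 = p_1/p_2.
Rearranging, p_2·q_2 = (1/3)·p_1·q_1. Substituting into the budget gives p_1·q_1·(1 + (1/3)) = I.
Demand: q_1*(p_1,p_2,I) = 0.75·I/p_1 and q_2* = 0.25·I/p_2.
Set q_1* = 14.0625 in the demand function and solve for p_1: p_1 = 8.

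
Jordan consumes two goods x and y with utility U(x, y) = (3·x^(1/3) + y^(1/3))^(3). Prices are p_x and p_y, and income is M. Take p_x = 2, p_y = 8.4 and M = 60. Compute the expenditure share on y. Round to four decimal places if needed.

MU_x ∝ 3·x^(-2/3), MU_y ∝ y^(-2/3), so MRS = 3·(y/x)^(2/3) = p_x/p_y.
Hence y/x = ((1/3)·p_x/p_y)^(1/(2/3)), i.e. raised to the 1.5 power.
With the ratio pinned down, the budget gives x* = M/(p_x + p_y·(y/x)) and y* = (y/x)·x*.
Numerically y/x = 0.022359, so x* = 60/(2 + 8.4·0.022359) = 27.4247 and y* = 0.022359·27.4247 = 0.6132.
Expenditure on y: 8.4·0.6132 = 5.1507; share = 0.0858.

share on y = 0.0858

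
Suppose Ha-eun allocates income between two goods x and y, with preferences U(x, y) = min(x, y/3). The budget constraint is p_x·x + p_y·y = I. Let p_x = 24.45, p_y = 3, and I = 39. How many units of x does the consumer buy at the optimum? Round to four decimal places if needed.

x* = 1.1659

With perfect complements, no substitution: consume in ratio x:y = 1:3.
Budget: p_x·x + p_y·3·x = I, so (p_x + 3·p_y)·x = I.
Demand: x*(p_x,p_y,I) = I/(p_x + 3·p_y), y* = 3·I/(p_x + 3·p_y).
Here 24.45 + 3·3 = 33.45, giving x* = 1.1659.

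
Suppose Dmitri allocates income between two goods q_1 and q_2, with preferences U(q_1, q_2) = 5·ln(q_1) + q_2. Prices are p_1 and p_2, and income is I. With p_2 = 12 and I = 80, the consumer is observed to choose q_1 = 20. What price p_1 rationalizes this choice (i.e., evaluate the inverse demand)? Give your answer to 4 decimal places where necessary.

MU_q_1 = 5/q_1, MU_q_2 = 1. Tangency: 5/q_1 = p_1/p_2.
So q_1*(p_1,p_2) = 5·p_2/p_1, independent of income; and q_2* = (I − 5·p_2)/p_2.
Set q_1* = 20 in the demand function and solve for p_1: p_1 = 3.

p_1 = 3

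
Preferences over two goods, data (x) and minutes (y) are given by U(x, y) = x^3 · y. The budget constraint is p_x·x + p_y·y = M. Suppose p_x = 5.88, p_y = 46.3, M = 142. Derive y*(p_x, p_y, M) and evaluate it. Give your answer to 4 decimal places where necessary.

y* = 0.7667

MU_x/MU_y = (3·y)/(x); tangency sets this equal to p_x/p_y.
So 3·p_y·y = p_x·x; combined with the budget, a share 0.75 of income goes to x.
Demand: x*(p_x,p_y,M) = 0.75·M/p_x and y* = 0.25·M/p_y.
At p_x=5.88, p_y=46.3, M=142: y* = 0.25·142/46.3 = 0.7667.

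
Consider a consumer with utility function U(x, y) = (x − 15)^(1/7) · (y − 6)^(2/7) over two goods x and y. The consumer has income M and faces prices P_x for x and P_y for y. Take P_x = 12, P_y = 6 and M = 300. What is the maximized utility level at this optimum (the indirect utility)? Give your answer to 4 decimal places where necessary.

V = 2.1366

Let x' = x−15, y' = y−6. MRS = (1/2)·y'/x' = P_x/P_y.
Substituting into the budget: x* = 15 + 1/3·(M − 15·P_x − 6·P_y)/P_x, and y* = 6 + 2/3·(…)/P_y.
Discretionary income = 300 − 15·12 − 6·6 = 84; x* = 15 + 1/3·84/12 = 17.3333; y* = 6 + 2/3·84/6 = 15.3333.
Utility at the optimum: U(17.3333, 15.3333) = 2.1366.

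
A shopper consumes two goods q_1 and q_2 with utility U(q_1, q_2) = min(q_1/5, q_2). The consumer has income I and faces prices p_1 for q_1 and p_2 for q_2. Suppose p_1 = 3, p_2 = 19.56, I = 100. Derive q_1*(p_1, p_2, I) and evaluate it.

With perfect complements, no substitution: consume in ratio q_1:q_2 = 5:1.
Budget: p_1·q_1 + p_2·(1/5)·q_1 = I, so (5·p_1 + p_2)·q_1 = 5·I.
Demand: q_1*(p_1,p_2,I) = 5·I/(5·p_1 + p_2), q_2* = I/(5·p_1 + p_2).
Here 5·3 + 19.56 = 34.56, giving q_1* = 14.4676.

q_1* = 14.4676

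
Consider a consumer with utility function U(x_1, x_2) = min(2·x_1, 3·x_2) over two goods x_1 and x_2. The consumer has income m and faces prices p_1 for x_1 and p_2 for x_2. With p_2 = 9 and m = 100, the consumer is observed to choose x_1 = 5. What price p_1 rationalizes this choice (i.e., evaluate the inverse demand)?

Leontief preferences: the optimum is at the kink where x_1/3 = x_2/2, i.e. x_2 = (2/3)·x_1.
Budget: p_1·x_1 + p_2·(2/3)·x_1 = m, so (3·p_1 + 2·p_2)·x_1 = 3·m.
Demand: x_1*(p_1,p_2,m) = 3·m/(3·p_1 + 2·p_2), x_2* = 2·m/(3·p_1 + 2·p_2).
Set x_1* = 5 in the demand function and solve for p_1: p_1 = 14.

p_1 = 14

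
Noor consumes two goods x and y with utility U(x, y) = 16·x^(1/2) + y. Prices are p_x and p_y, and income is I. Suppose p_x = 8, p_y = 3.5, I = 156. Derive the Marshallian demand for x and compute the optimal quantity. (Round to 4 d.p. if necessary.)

MU_x = 8/√x, MU_y = 1. Tangency: 8/√x = p_x/p_y.
Thus x* = (8·p_y/p_x)² — independent of I — with the rest of income spent on y.
Plugging in: x* = (8·3.5/8)² = 12.25.

x* = 12.25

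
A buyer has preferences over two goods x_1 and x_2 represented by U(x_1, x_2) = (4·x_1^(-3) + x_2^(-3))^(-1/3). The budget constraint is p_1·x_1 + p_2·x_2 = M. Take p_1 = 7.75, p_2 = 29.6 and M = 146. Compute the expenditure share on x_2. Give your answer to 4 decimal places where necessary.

share on x_2 = 0.6589

MRS = MU_x_1/MU_x_2 = 4·(x_2/x_1)^(4). Set equal to p_1/p_2.
Hence x_2/x_1 = ((1/4)·p_1/p_2)^(1/(4)), i.e. raised to the 0.25 power.
With the ratio pinned down, the budget gives x_1* = M/(p_1 + p_2·(x_2/x_1)) and x_2* = (x_2/x_1)·x_1*.
Numerically x_2/x_1 = 0.50581, so x_1* = 146/(7.75 + 29.6·0.50581) = 6.4255 and x_2* = 0.50581·6.4255 = 3.2501.
Expenditure on x_2: 29.6·3.2501 = 96.2024; share = 0.6589.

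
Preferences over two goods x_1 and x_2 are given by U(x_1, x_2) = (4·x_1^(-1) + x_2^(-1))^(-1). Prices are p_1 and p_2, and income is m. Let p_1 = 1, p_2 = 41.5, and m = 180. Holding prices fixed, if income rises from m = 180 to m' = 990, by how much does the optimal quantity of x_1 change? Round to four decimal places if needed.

Δx_1* = 191.8965

MU_x_1 ∝ 4·x_1^(-2), MU_x_2 ∝ x_2^(-2), so MRS = 4·(x_2/x_1)^(2) = p_1/p_2.
Hence x_2/x_1 = ((1/4)·p_1/p_2)^(1/(2)), i.e. raised to the 0.5 power.
Substitute x_2 = (x_2/x_1)·x_1 into the budget: x_1* = m/(p_1 + p_2·(x_2/x_1)).
Numerically x_2/x_1 = 0.077615, so x_1* = 180/(1 + 41.5·0.077615) = 42.6437.
At m' = 990: x_1* = 234.5402. Change: 234.5402 − 42.6437 = 191.8965.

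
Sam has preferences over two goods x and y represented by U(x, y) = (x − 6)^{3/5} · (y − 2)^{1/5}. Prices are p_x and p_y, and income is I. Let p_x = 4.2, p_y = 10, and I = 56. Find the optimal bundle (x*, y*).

This is Cobb-Douglas in (x−6, y−2): tangency gives 0.6·p_y·(y−2) = 0.2·p_x·(x−6).
After buying the subsistence bundle (6, 2), a share 0.75 of the remaining income goes to x: x* = 6 + 0.75·(I − 6p_x − 2p_y)/p_x.
Discretionary income = 56 − 6·4.2 − 2·10 = 10.8; x* = 6 + 0.75·10.8/4.2 = 7.9286; y* = 2 + 0.25·10.8/10 = 2.27.

x* = 7.9286, y* = 2.27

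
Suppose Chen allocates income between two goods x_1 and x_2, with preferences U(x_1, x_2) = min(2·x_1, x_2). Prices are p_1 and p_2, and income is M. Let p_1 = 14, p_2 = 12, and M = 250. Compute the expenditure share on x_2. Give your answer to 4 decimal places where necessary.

share on x_2 = 0.6316

Leontief preferences: the optimum is at the kink where x_1/1 = x_2/2, i.e. x_2 = 2·x_1.
Budget: p_1·x_1 + p_2·2·x_1 = M, so (p_1 + 2·p_2)·x_1 = M.
Demand: x_1*(p_1,p_2,M) = M/(p_1 + 2·p_2), x_2* = 2·M/(p_1 + 2·p_2).
Here 14 + 2·12 = 38, giving x_1* = 6.5789 and x_2* = 13.1579.
Expenditure on x_2: 12·13.1579 = 157.8947; share = 0.6316.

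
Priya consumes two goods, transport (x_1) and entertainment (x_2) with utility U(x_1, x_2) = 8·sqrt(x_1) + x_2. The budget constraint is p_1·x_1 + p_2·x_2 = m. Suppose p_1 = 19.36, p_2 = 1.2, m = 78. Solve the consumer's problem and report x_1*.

x_1* = 0.0615

Utility is quasi-linear in x_2; the FOC for x_1 is 4/√x_1 = p_1/p_2.
Thus x_1* = (4·p_2/p_1)² — independent of m — with the rest of income spent on x_2.
Plugging in: x_1* = (4·1.2/19.36)² = 0.0615.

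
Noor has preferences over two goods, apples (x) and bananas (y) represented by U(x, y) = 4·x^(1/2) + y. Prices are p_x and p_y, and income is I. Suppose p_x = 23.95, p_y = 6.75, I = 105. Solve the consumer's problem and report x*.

x* = 0.3177

Utility is quasi-linear in y; the FOC for x is 2/√x = p_x/p_y.
Thus x* = (2·p_y/p_x)² — independent of I — with the rest of income spent on y.
Plugging in: x* = (2·6.75/23.95)² = 0.3177.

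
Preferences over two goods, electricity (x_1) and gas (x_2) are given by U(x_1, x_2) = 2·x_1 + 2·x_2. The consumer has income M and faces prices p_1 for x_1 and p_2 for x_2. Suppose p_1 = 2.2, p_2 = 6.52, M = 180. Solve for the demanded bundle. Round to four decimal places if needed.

Perfect substitutes: compare marginal utility per dollar. 2/p_1 vs 2/p_2 → 0.9091 vs 0.3067.
x_1 gives more utility per dollar, so spend all income on x_1: x_1* = M/p_1, x_2* = 0.
Numerically: x_1* = 81.8182, x_2* = 0.

x_1* = 81.8182, x_2* = 0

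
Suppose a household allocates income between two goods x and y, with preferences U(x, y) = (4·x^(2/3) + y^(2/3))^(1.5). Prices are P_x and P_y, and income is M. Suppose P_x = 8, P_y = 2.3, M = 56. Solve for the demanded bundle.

x* = 5.8871, y* = 3.8709

MRS = MU_x/MU_y = 4·(y/x)^(1/3). Set equal to P_x/P_y.
Solve for the ratio: y/x = [(1/4)·P_x/P_y]^(3).
With the ratio pinned down, the budget gives x* = M/(P_x + P_y·(y/x)) and y* = (y/x)·x*.
Numerically y/x = 0.657516, so x* = 56/(8 + 2.3·0.657516) = 5.8871 and y* = 0.657516·5.8871 = 3.8709.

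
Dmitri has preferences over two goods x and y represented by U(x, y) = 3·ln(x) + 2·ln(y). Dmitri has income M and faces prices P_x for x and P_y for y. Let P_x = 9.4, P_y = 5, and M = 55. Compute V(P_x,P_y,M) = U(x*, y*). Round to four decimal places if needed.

MU_x/MU_y = (3·y)/(2·x); tangency sets this equal to P_x/P_y.
So 3·P_y·y = 2·P_x·x; combined with the budget, a share 0.6 of income goes to x.
Demand: x*(P_x,P_y,M) = 0.6·M/P_x and y* = 0.4·M/P_y.
At P_x=9.4, P_y=5, M=55: x* = 0.6·55/9.4 = 3.5106, y* = 4.4.
Utility at the optimum: U(3.5106, 4.4) = 6.7306.

V = 6.7306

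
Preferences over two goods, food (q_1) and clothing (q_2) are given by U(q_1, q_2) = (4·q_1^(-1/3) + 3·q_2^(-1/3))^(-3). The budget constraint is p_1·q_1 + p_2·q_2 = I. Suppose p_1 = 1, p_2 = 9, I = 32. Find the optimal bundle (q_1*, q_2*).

q_1* = 13.3561, q_2* = 2.0715

From the CES first-order condition, (4/3)·(q_2/q_1)^(4/3) = p_1/p_2.
Solve for the ratio: q_2/q_1 = [(3/4)·p_1/p_2]^(0.75).
Substitute q_2 = (q_2/q_1)·q_1 into the budget: q_1* = I/(p_1 + p_2·(q_2/q_1)).
Numerically q_2/q_1 = 0.155101, so q_1* = 32/(1 + 9·0.155101) = 13.3561 and q_2* = 0.155101·13.3561 = 2.0715.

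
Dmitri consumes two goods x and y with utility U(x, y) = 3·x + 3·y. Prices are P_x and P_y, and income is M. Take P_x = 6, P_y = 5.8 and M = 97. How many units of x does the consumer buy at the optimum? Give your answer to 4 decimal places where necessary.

x* = 0

Perfect substitutes: compare marginal utility per dollar. 3/P_x vs 3/P_y → 0.5 vs 0.5172.
y gives more utility per dollar, so spend all income on y: y* = M/P_y, x* = 0.
Numerically: x* = 0, y* = 16.7241.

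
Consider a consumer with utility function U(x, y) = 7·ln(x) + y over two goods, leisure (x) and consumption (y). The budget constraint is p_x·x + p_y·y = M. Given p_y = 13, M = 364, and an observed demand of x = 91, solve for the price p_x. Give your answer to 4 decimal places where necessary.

p_x = 1

MU_x = 7/x, MU_y = 1. Tangency: 7/x = p_x/p_y.
So x*(p_x,p_y) = 7·p_y/p_x, independent of income; and y* = (M − 7·p_y)/p_y.
Set x* = 91 in the demand function and solve for p_x: p_x = 1.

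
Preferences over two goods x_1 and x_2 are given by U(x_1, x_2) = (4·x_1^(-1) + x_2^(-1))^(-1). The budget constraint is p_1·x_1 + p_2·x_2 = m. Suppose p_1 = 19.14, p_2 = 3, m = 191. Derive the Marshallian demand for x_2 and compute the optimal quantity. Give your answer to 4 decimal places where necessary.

Numerically x_2/x_1 = 1.262933, so x_1* = 191/(19.14 + 3·1.262933) = 8.3301 and x_2* = 1.262933·8.3301 = 10.5204.

x_2* = 10.5204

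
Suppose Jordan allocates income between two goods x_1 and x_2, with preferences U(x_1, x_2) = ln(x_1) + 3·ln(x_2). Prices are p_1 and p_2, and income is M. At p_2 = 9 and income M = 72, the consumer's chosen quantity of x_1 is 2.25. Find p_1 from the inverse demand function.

p_1 = 8

Tangency: MRS = (1/3)·x_2/x_1 = p_1/p_2.
Rearranging, p_2·x_2 = 3·p_1·x_1. Substituting into the budget gives p_1·x_1·(1 + 3) = M.
Demand: x_1*(p_1,p_2,M) = 0.25·M/p_1 and x_2* = 0.75·M/p_2.
Set x_1* = 2.25 in the demand function and solve for p_1: p_1 = 8.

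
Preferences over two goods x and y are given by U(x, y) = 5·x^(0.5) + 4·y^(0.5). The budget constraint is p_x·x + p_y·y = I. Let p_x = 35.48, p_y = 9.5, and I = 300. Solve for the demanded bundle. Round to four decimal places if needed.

MU_x ∝ 5·x^(-0.5), MU_y ∝ 4·y^(-0.5), so MRS = (5/4)·(y/x)^(0.5) = p_x/p_y.
Hence y/x = ((4/5)·p_x/p_y)^(1/(0.5)), i.e. raised to the 2 power.
Substitute y = (y/x)·x into the budget: x* = I/(p_x + p_y·(y/x)).
Numerically y/x = 8.926886, so x* = 300/(35.48 + 9.5·8.926886) = 2.4941 and y* = 8.926886·2.4941 = 22.2643.

x* = 2.4941, y* = 22.2643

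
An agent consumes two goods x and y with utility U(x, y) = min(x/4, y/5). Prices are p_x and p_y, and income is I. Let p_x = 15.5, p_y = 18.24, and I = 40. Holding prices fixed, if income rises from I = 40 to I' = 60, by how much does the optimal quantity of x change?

Δx* = 0.5222

With perfect complements, no substitution: consume in ratio x:y = 4:5.
Budget: p_x·x + p_y·(5/4)·x = I, so (4·p_x + 5·p_y)·x = 4·I.
Demand: x*(p_x,p_y,I) = 4·I/(4·p_x + 5·p_y), y* = 5·I/(4·p_x + 5·p_y).
Here 4·15.5 + 5·18.24 = 153.2, giving x* = 1.0444.
At I' = 60: x* = 1.5666. Change: 1.5666 − 1.0444 = 0.5222.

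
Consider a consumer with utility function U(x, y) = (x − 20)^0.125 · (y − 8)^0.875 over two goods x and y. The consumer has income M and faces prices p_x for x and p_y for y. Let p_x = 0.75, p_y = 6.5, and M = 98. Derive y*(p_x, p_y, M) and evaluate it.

y* = 12.1731

Let x' = x−20, y' = y−8. MRS = (1/7)·y'/x' = p_x/p_y.
After buying the subsistence bundle (20, 8), a share 0.125 of the remaining income goes to x: x* = 20 + 0.125·(M − 20p_x − 8p_y)/p_x.
Discretionary income = 98 − 20·0.75 − 8·6.5 = 31; y* = 8 + 0.875·31/6.5 = 12.1731.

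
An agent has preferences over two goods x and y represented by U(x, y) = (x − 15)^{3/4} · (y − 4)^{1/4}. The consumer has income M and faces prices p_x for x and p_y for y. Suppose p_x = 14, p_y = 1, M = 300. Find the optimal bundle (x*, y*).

This is Cobb-Douglas in (x−15, y−4): tangency gives 0.75·p_y·(y−4) = 0.25·p_x·(x−15).
Substituting into the budget: x* = 15 + 0.75·(M − 15·p_x − 4·p_y)/p_x, and y* = 4 + 0.25·(…)/p_y.
Discretionary income = 300 − 15·14 − 4·1 = 86; x* = 15 + 0.75·86/14 = 19.6071; y* = 4 + 0.25·86/1 = 25.5.

x* = 19.6071, y* = 25.5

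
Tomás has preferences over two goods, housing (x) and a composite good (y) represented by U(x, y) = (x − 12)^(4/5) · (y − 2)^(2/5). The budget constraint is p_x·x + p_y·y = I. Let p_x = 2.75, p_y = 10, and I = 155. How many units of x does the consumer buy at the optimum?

Substituting into the budget: x* = 12 + 2/3·(I − 12·p_x − 2·p_y)/p_x, and y* = 2 + 1/3·(…)/p_y.
Discretionary income = 155 − 12·2.75 − 2·10 = 102; x* = 12 + 2/3·102/2.75 = 36.7273.

x* = 36.7273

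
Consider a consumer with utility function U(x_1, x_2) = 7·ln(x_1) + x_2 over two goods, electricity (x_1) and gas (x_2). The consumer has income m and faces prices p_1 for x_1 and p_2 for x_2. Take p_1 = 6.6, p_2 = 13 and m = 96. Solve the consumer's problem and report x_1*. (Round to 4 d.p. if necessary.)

Set MRS = p_1/p_2: (7/x_1)/1 = p_1/p_2.
So x_1*(p_1,p_2) = 7·p_2/p_1, independent of income; and x_2* = (m − 7·p_2)/p_2.
At the given prices: x_1* = 7·13/6.6 = 13.7879.

x_1* = 13.7879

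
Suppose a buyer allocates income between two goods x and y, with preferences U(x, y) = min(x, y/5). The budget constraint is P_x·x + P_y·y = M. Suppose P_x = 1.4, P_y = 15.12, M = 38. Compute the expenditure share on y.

share on y = 0.9818

With perfect complements, no substitution: consume in ratio x:y = 1:5.
Budget: P_x·x + P_y·5·x = M, so (P_x + 5·P_y)·x = M.
Demand: x*(P_x,P_y,M) = M/(P_x + 5·P_y), y* = 5·M/(P_x + 5·P_y).
Here 1.4 + 5·15.12 = 77, giving x* = 0.4935 and y* = 2.4675.
Expenditure on y: 15.12·2.4675 = 37.3091; share = 0.9818.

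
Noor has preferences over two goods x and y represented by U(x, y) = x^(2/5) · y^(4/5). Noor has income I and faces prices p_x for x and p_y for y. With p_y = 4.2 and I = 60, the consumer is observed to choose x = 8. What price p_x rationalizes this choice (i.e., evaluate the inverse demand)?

MU_x/MU_y = (0.4·y)/(0.8·x); tangency sets this equal to p_x/p_y.
Rearranging, p_y·y = 2·p_x·x. Substituting into the budget gives p_x·x·(1 + 2) = I.
Demand: x*(p_x,p_y,I) = 1/3·I/p_x and y* = 2/3·I/p_y.
Set x* = 8 in the demand function and solve for p_x: p_x = 2.5.

p_x = 2.5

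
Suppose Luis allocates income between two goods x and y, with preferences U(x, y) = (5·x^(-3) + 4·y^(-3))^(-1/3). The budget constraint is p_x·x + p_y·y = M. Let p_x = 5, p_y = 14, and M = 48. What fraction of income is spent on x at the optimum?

MRS = MU_x/MU_y = (5/4)·(y/x)^(4). Set equal to p_x/p_y.
Solve for the ratio: y/x = [(4/5)·p_x/p_y]^(0.25).
Substitute y = (y/x)·x into the budget: x* = M/(p_x + p_y·(y/x)).
Numerically y/x = 0.73111, so x* = 48/(5 + 14·0.73111) = 3.1505 and y* = 0.73111·3.1505 = 2.3034.
Expenditure on x: 5·3.1505 = 15.7526; share = 0.3282.

share on x = 0.3282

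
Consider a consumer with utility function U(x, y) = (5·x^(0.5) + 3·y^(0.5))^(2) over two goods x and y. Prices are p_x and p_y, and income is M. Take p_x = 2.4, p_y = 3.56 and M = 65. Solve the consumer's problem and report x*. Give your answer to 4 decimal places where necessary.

x* = 21.794

From the CES first-order condition, (5/3)·(y/x)^(0.5) = p_x/p_y.
Hence y/x = ((3/5)·p_x/p_y)^(1/(0.5)), i.e. raised to the 2 power.
With the ratio pinned down, the budget gives x* = M/(p_x + p_y·(y/x)) and y* = (y/x)·x*.
Numerically y/x = 0.163616, so x* = 65/(2.4 + 3.56·0.163616) = 21.794.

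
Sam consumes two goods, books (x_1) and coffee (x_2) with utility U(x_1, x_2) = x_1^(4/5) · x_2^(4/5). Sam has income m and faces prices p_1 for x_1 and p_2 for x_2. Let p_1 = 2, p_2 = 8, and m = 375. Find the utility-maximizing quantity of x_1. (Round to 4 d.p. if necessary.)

x_1* = 93.75

Demand: x_1*(p_1,p_2,m) = 0.5·m/p_1 and x_2* = 0.5·m/p_2.
At p_1=2, p_2=8, m=375: x_1* = 0.5·375/2 = 93.75.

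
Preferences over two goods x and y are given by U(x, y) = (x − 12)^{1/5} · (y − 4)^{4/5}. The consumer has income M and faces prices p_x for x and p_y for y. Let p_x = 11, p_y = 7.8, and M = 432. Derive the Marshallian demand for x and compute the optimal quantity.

x* = 16.8873

MRS = (1/4)·(y−4)/(x−12). Tangency with p_x/p_y gives y−4 = 4·(p_x/p_y)·(x−12).
Substituting into the budget: x* = 12 + 0.2·(M − 12·p_x − 4·p_y)/p_x, and y* = 4 + 0.8·(…)/p_y.
Discretionary income = 432 − 12·11 − 4·7.8 = 268.8; x* = 12 + 0.2·268.8/11 = 16.8873.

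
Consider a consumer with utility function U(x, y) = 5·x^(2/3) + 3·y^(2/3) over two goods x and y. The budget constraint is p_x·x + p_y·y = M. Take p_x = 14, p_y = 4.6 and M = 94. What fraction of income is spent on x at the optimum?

share on x = 0.3332

MRS = MU_x/MU_y = (5/3)·(y/x)^(1/3). Set equal to p_x/p_y.
Solve for the ratio: y/x = [(3/5)·p_x/p_y]^(3).
Substitute y = (y/x)·x into the budget: x* = M/(p_x + p_y·(y/x)).
Numerically y/x = 6.089258, so x* = 94/(14 + 4.6·6.089258) = 2.2375 and y* = 6.089258·2.2375 = 13.6249.
Expenditure on x: 14·2.2375 = 31.3254; share = 0.3332.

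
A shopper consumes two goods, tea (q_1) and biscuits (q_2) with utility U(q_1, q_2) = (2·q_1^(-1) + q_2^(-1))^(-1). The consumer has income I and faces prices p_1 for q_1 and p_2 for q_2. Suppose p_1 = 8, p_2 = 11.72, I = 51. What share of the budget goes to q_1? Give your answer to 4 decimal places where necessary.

share on q_1 = 0.5388

MU_q_1 ∝ 2·q_1^(-2), MU_q_2 ∝ q_2^(-2), so MRS = 2·(q_2/q_1)^(2) = p_1/p_2.
Solve for the ratio: q_2/q_1 = [(1/2)·p_1/p_2]^(0.5).
With the ratio pinned down, the budget gives q_1* = I/(p_1 + p_2·(q_2/q_1)) and q_2* = (q_2/q_1)·q_1*.
Numerically q_2/q_1 = 0.584206, so q_1* = 51/(8 + 11.72·0.584206) = 3.4351 and q_2* = 0.584206·3.4351 = 2.0068.
Expenditure on q_1: 8·3.4351 = 27.4805; share = 0.5388.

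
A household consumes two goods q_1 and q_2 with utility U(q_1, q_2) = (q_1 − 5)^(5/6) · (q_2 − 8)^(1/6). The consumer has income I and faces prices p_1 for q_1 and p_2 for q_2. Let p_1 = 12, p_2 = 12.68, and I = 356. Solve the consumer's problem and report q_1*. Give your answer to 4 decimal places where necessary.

q_1* = 18.5111

This is Cobb-Douglas in (q_1−5, q_2−8): tangency gives 5/6·p_2·(q_2−8) = 1/6·p_1·(q_1−5).
After buying the subsistence bundle (5, 8), a share 5/6 of the remaining income goes to q_1: q_1* = 5 + 5/6·(I − 5p_1 − 8p_2)/p_1.
Discretionary income = 356 − 5·12 − 8·12.68 = 194.56; q_1* = 5 + 5/6·194.56/12 = 18.5111.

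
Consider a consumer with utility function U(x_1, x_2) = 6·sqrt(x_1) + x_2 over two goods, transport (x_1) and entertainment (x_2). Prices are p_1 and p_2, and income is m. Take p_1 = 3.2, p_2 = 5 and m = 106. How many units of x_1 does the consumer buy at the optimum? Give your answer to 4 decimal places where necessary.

x_1* = 21.9727

Utility is quasi-linear in x_2; the FOC for x_1 is 3/√x_1 = p_1/p_2.
Solve: √x_1 = 3·p_2/p_1, so x_1*(p_1,p_2) = (3·p_2/p_1)², and x_2* = (m − p_1·x_1*)/p_2.
Plugging in: x_1* = (3·5/3.2)² = 21.9727.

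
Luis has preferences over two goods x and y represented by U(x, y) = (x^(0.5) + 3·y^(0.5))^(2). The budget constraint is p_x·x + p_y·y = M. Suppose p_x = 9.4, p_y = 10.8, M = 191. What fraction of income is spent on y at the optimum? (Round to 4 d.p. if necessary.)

share on y = 0.8868

Numerically y/x = 6.817901, so x* = 191/(9.4 + 10.8·6.817901) = 2.3003 and y* = 6.817901·2.3003 = 15.6831.
Expenditure on y: 10.8·15.6831 = 169.3774; share = 0.8868.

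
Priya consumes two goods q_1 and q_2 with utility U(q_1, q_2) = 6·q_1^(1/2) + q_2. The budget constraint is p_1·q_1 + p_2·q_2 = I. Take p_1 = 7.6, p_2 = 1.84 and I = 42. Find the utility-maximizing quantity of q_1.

Set MRS = p_1/p_2: 3·q_1^(−1/2) = p_1/p_2.
Thus q_1* = (3·p_2/p_1)² — independent of I — with the rest of income spent on q_2.
Plugging in: q_1* = (3·1.84/7.6)² = 0.5275.

q_1* = 0.5275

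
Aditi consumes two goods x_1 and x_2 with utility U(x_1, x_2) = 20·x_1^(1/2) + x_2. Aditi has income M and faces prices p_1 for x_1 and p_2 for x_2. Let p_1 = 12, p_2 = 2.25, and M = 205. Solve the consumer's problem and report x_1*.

Set MRS = p_1/p_2: 10·x_1^(−1/2) = p_1/p_2.
Thus x_1* = (10·p_2/p_1)² — independent of M — with the rest of income spent on x_2.
Plugging in: x_1* = (10·2.25/12)² = 3.5156.

x_1* = 3.5156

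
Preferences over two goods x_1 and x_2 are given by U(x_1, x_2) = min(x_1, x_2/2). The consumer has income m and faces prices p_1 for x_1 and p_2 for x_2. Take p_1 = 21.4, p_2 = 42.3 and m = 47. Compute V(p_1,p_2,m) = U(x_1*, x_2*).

V = 0.4434

Here 21.4 + 2·42.3 = 106, giving x_1* = 0.4434 and x_2* = 0.8868.
Utility at the optimum: U(0.4434, 0.8868) = 0.4434.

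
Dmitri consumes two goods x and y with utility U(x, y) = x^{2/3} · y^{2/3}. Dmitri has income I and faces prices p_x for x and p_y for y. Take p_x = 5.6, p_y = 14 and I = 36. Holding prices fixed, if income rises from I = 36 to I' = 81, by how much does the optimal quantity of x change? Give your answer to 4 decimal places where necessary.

Δx* = 4.0179

MU_x/MU_y = (2/3·y)/(2/3·x); tangency sets this equal to p_x/p_y.
So 2/3·p_y·y = 2/3·p_x·x; combined with the budget, a share 0.5 of income goes to x.
Demand: x*(p_x,p_y,I) = 0.5·I/p_x and y* = 0.5·I/p_y.
At p_x=5.6, p_y=14, I=36: x* = 0.5·36/5.6 = 3.2143.
At I' = 81: x* = 7.2321. Change: 7.2321 − 3.2143 = 4.0179.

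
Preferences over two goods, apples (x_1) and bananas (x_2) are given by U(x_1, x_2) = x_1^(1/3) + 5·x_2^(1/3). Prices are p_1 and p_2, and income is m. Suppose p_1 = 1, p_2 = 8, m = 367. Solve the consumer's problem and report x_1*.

MU_x_1 ∝ x_1^(-2/3), MU_x_2 ∝ 5·x_2^(-2/3), so MRS = (1/5)·(x_2/x_1)^(2/3) = p_1/p_2.
Hence x_2/x_1 = (5·p_1/p_2)^(1/(2/3)), i.e. raised to the 1.5 power.
Substitute x_2 = (x_2/x_1)·x_1 into the budget: x_1* = m/(p_1 + p_2·(x_2/x_1)).
Numerically x_2/x_1 = 0.494106, so x_1* = 367/(1 + 8·0.494106) = 74.0988.

x_1* = 74.0988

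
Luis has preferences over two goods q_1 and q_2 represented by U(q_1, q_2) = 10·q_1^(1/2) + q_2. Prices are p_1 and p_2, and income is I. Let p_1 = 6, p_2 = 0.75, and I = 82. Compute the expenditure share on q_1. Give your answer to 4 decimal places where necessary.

Utility is quasi-linear in q_2; the FOC for q_1 is 5/√q_1 = p_1/p_2.
Solve: √q_1 = 5·p_2/p_1, so q_1*(p_1,p_2) = (5·p_2/p_1)², and q_2* = (I − p_1·q_1*)/p_2.
Plugging in: q_1* = (5·0.75/6)² = 0.3906, q_2* = 106.2083.
Expenditure on q_1: 6·0.3906 = 2.3438; share = 0.0286.

share on q_1 = 0.0286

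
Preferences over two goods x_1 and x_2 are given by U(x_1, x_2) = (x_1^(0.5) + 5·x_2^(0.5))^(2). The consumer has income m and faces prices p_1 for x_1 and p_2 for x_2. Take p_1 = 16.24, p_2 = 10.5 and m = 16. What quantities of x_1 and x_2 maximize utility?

MU_x_1 ∝ x_1^(-0.5), MU_x_2 ∝ 5·x_2^(-0.5), so MRS = (1/5)·(x_2/x_1)^(0.5) = p_1/p_2.
Hence x_2/x_1 = (5·p_1/p_2)^(1/(0.5)), i.e. raised to the 2 power.
Substitute x_2 = (x_2/x_1)·x_1 into the budget: x_1* = m/(p_1 + p_2·(x_2/x_1)).
Numerically x_2/x_1 = 59.804444, so x_1* = 16/(16.24 + 10.5·59.804444) = 0.0248 and x_2* = 59.804444·0.0248 = 1.4854.

x_1* = 0.0248, x_2* = 1.4854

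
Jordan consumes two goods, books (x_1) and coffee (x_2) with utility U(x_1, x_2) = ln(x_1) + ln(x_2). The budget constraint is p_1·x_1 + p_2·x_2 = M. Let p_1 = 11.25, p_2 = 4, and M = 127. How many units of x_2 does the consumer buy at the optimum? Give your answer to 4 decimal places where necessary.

x_2* = 15.875

Tangency: MRS = x_2/x_1 = p_1/p_2.
So p_2·x_2 = p_1·x_1; combined with the budget, a share 0.5 of income goes to x_1.
Demand: x_1*(p_1,p_2,M) = 0.5·M/p_1 and x_2* = 0.5·M/p_2.
At p_1=11.25, p_2=4, M=127: x_2* = 0.5·127/4 = 15.875.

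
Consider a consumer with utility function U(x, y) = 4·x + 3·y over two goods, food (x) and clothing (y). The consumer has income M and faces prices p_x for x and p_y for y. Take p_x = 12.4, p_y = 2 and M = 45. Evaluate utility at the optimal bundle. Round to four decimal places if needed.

Perfect substitutes: compare marginal utility per dollar. 4/p_x vs 3/p_y → 0.3226 vs 1.5.
y gives more utility per dollar, so spend all income on y: y* = M/p_y, x* = 0.
Numerically: x* = 0, y* = 22.5.
Utility at the optimum: U(0, 22.5) = 67.5.

V = 67.5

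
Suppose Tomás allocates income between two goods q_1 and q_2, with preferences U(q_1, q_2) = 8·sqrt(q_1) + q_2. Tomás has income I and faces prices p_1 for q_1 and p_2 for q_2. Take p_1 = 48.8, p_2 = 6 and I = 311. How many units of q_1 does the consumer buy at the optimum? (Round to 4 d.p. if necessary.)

Plugging in: q_1* = (4·6/48.8)² = 0.2419.

q_1* = 0.2419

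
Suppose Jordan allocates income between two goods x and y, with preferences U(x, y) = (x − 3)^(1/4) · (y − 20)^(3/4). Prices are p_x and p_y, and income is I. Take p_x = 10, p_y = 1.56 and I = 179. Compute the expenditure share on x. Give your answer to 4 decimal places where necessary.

Let x' = x−3, y' = y−20. MRS = (1/3)·y'/x' = p_x/p_y.
Substituting into the budget: x* = 3 + 0.25·(I − 3·p_x − 20·p_y)/p_x, and y* = 20 + 0.75·(…)/p_y.
Discretionary income = 179 − 3·10 − 20·1.56 = 117.8; x* = 3 + 0.25·117.8/10 = 5.945; y* = 20 + 0.75·117.8/1.56 = 76.6346.
Expenditure on x: 10·5.945 = 59.45; share = 0.3321.

share on x = 0.3321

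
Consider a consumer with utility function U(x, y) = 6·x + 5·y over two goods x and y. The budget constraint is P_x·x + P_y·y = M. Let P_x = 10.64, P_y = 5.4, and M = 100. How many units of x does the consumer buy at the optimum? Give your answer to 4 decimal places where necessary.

x* = 0

y gives more utility per dollar, so spend all income on y: y* = M/P_y, x* = 0.
Numerically: x* = 0, y* = 18.5185.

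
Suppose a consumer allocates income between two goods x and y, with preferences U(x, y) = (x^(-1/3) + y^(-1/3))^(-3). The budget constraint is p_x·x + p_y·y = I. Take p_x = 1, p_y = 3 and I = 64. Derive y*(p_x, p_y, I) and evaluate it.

y* = 12.1223

From the CES first-order condition, (y/x)^(4/3) = p_x/p_y.
Solve for the ratio: y/x = [p_x/p_y]^(0.75).
Substitute y = (y/x)·x into the budget: x* = I/(p_x + p_y·(y/x)).
Numerically y/x = 0.438691, so x* = 64/(1 + 3·0.438691) = 27.633 and y* = 0.438691·27.633 = 12.1223.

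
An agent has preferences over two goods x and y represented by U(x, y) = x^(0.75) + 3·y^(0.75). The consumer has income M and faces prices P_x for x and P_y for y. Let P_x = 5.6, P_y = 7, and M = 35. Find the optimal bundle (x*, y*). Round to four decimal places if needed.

MRS = MU_x/MU_y = (1/3)·(y/x)^(0.25). Set equal to P_x/P_y.
Solve for the ratio: y/x = [3·P_x/P_y]^(4).
With the ratio pinned down, the budget gives x* = M/(P_x + P_y·(y/x)) and y* = (y/x)·x*.
Numerically y/x = 33.1776, so x* = 35/(5.6 + 7·33.1776) = 0.1472 and y* = 33.1776·0.1472 = 4.8823.

x* = 0.1472, y* = 4.8823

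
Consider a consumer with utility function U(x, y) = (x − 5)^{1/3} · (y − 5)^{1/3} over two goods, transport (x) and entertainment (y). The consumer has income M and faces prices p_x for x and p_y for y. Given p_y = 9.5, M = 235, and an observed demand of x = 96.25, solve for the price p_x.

This is Cobb-Douglas in (x−5, y−5): tangency gives 1/3·p_y·(y−5) = 1/3·p_x·(x−5).
After buying the subsistence bundle (5, 5), a share 0.5 of the remaining income goes to x: x* = 5 + 0.5·(M − 5p_x − 5p_y)/p_x.
Set x* = 96.25 in the demand function and solve for p_x: p_x = 1.

p_x = 1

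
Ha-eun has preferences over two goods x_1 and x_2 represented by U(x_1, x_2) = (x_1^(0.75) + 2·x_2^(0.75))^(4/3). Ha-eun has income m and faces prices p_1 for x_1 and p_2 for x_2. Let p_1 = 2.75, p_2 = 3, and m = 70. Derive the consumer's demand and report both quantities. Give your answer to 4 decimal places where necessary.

MRS = MU_x_1/MU_x_2 = (1/2)·(x_2/x_1)^(0.25). Set equal to p_1/p_2.
Solve for the ratio: x_2/x_1 = [2·p_1/p_2]^(4).
Substitute x_2 = (x_2/x_1)·x_1 into the budget: x_1* = m/(p_1 + p_2·(x_2/x_1)).
Numerically x_2/x_1 = 11.297068, so x_1* = 70/(2.75 + 3·11.297068) = 1.9104 and x_2* = 11.297068·1.9104 = 21.5821.

x_1* = 1.9104, x_2* = 21.5821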